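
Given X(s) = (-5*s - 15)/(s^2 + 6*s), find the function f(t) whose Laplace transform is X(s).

f(t) = -5*exp(-3*t)*cosh(3*t)

Rewrite the denominator: s^2 + 6*s = (s + 3)^2 - 9.
The form in (s + 3) signals a first-shifting-theorem factor e^(-3t).
Since L{cosh(3t)} = s/(s^2 - 9), the inverse is e^(-3*t)*cosh(3*t), scaled by -5.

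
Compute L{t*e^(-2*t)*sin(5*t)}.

10*(s + 2)/(s^2 + 4*s + 29)^2

L{sin(5t)} = 5/(s^2 + 25).
Multiplying by e^(-2t) shifts s → s + 2, so L{e^(-2*t)*sin(5*t)} = 5/((s + 2)^2 + 25).
Then apply L{t·g(t)} = -d/ds[G(s)] with G(s) = 5/((s + 2)^2 + 25):
differentiating 1 time and applying the sign gives 10*(s + 2)/(s^2 + 4*s + 29)^2.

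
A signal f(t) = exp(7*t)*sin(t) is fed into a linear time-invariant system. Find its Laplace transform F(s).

F(s) = 1/((s - 7)^2 + 1)

L{sin(t)} = 1/(s^2 + 1).
By the first shifting theorem, multiplying by e^(7t) replaces s with s - 7.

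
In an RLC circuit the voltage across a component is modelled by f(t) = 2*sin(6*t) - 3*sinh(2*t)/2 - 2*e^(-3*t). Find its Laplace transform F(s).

F(s) = 12/(s^2 + 36) - 3/(s^2 - 4) - 2/(s + 3)

Apply the Laplace transform termwise.
(-2)·[L{e^(-3t)} = 1/(s + 3)]; (2)·[L{sin(6t)} = 6/(s^2 + 36)]; (-3/2)·[L{sinh(2t)} = 2/(s^2 - 4)].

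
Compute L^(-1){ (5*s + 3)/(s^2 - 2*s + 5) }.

4*exp(t)*sin(2*t) + 5*exp(t)*cos(2*t)

Complete the square in the denominator: s^2 - 2*s + 5 = (s - 1)^2 + 2^2.
Split the numerator to match: 5*s + 3 = 5·(s - 1) + 4·2.
Invert each term: 5·(s - 1)/((s - 1)^2 + 4) ↔ 5e^(t)cos(2t); 4·2/((s - 1)^2 + 4) ↔ 4e^(t)sin(2t).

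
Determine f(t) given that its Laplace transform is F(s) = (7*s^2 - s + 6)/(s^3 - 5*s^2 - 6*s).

Factor the denominator: s^3 - 5*s^2 - 6*s = s*(s - 6)*(s + 1).
Partial fraction decomposition gives [2/(s + 1)] + [-1/s] + [6/(s - 6)].
Invert each term: 2/(s + 1) ↔ 2e^(-t); -1/(s - 0) ↔ -e^(0t); 6/(s - 6) ↔ 6e^(6t).

f(t) = 6*exp(6*t) - 1 + 2*exp(-t)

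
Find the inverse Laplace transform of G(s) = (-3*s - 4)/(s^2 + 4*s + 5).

2*exp(-2*t)*sin(t) - 3*exp(-2*t)*cos(t)

Complete the square in the denominator: s^2 + 4*s + 5 = (s + 2)^2 + 1^2.
Split the numerator to match: -3*s - 4 = -3·(s + 2) + 2·1.
Invert each term: -3·(s + 2)/((s + 2)^2 + 1) ↔ -3e^(-2t)cos(t); 2·1/((s + 2)^2 + 1) ↔ 2e^(-2t)sin(t).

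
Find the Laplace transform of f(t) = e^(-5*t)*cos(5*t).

(s + 5)/((s + 5)^2 + 25)

L{cos(5t)} = s/(s^2 + 25).
By the first shifting theorem, multiplying by e^(-5t) replaces s with s + 5.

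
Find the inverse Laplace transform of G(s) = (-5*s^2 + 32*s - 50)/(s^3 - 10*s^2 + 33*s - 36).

Factor the denominator: s^3 - 10*s^2 + 33*s - 36 = (s - 4)*(s - 3)^2.
Partial fraction decomposition gives [-3/(s - 3)] + [-1/(s - 3)^2] + [-2/(s - 4)].
Invert each term: -3/(s - 3) ↔ -3e^(3t); -1/(s - 3)^2 ↔ -t·e^(3t); -2/(s - 4) ↔ -2e^(4t).

-t*exp(3*t) - 2*exp(4*t) - 3*exp(3*t)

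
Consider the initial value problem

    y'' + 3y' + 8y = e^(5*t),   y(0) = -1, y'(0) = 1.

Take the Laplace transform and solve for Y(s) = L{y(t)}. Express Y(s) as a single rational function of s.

Y(s) = (-s^2 + 3*s + 11)/(s^3 - 2*s^2 - 7*s - 40)

Take the Laplace transform of both sides.
The derivative rules (L{y''} = s^2 Y - s·y(0) - y'(0) and L{y'} = sY - y(0), with y(0) = -1, y'(0) = 1) turn the left side into (s^2 + 3*s + 8)Y - (-s - 2).
The right side is L{e^(5*t)} = 1/(s - 5).
So (s^2 + 3*s + 8)Y = 1/(s - 5) + (-s - 2).
Isolate Y and clear denominators.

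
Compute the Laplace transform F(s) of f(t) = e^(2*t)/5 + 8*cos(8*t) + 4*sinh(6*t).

F(s) = 8*s/(s^2 + 64) + 24/(s^2 - 36) + 1/(5*(s - 2))

Apply the Laplace transform termwise.
(1/5)·[L{e^(2t)} = 1/(s - 2)]; (4)·[L{sinh(6t)} = 6/(s^2 - 36)]; (8)·[L{cos(8t)} = s/(s^2 + 64)].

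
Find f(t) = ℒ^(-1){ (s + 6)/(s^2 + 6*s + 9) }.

Factor the denominator: s^2 + 6*s + 9 = (s + 3)^2.
Partial fraction decomposition gives [1/(s + 3)] + [3/(s + 3)^2].
Invert each term: 1/(s + 3) ↔ e^(-3t); 3/(s + 3)^2 ↔ 3t·e^(-3t).

f(t) = 3*t*exp(-3*t) + exp(-3*t)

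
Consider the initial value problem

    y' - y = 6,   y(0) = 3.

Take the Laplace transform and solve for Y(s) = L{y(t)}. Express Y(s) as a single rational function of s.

Take the Laplace transform of both sides.
The derivative rules (L{y'} = sY - y(0) = sY - 3) turn the left side into (s - 1)Y - (3).
The right side is L{6} = 6/s.
So (s - 1)Y = 6/s + (3).
Divide through and combine into a single rational function.

Y(s) = (3*s + 6)/(s^2 - s)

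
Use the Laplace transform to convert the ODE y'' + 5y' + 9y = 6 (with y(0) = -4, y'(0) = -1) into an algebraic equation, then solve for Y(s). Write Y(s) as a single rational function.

Laplace-transform each side.
Using L{y''} = s^2 Y - s·y(0) - y'(0) and L{y'} = sY - y(0), with y(0) = -4, y'(0) = -1, the left side becomes (s^2 + 5*s + 9)Y - (-4*s - 21).
The right side is L{6} = 6/s.
So (s^2 + 5*s + 9)Y = 6/s + (-4*s - 21).
Isolate Y and clear denominators.

Y(s) = (-4*s^2 - 21*s + 6)/(s^3 + 5*s^2 + 9*s)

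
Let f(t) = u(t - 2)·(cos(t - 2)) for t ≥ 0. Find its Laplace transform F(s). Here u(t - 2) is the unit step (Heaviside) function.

F(s) = s*exp(-2*s)/(s^2 + 1)

By the second shifting theorem, L{u(t - c)·g(t - c)} = e^(-cs)·G(s) with c = 2 and G(s) = L{g(t)}.
L{cos(t)} = s/(s^2 + 1).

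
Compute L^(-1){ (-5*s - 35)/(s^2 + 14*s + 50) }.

-5*exp(-7*t)*cos(t)

Rewrite the denominator: s^2 + 14*s + 50 = (s + 7)^2 + 1.
The form in (s + 7) signals a first-shifting-theorem factor e^(-7t).
Since L{cos(t)} = s/(s^2 + 1), the inverse is e^(-7*t)*cos(t), scaled by -5.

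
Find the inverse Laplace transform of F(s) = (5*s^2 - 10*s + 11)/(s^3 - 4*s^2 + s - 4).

3*exp(4*t) - 2*sin(t) + 2*cos(t)

Factor the denominator: s^3 - 4*s^2 + s - 4 = (s - 4)*(s^2 + 1).
Partial fraction decomposition gives [3/(s - 4)] + [2*s/(s^2 + 1)] + [-2/(s^2 + 1)].
Invert each term: 3/(s - 4) ↔ 3e^(4t); 2·s/(s^2 + 1) ↔ 2cos(t); -2·1/(s^2 + 1) ↔ -2sin(t).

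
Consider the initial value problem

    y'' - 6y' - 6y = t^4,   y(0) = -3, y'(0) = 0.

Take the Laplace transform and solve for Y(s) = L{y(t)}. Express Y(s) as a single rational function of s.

Y(s) = (-3*s^6 + 18*s^5 + 24)/(s^7 - 6*s^6 - 6*s^5)

Laplace-transform each side.
With L{y''} = s^2 Y - s·y(0) - y'(0) and L{y'} = sY - y(0), with y(0) = -3, y'(0) = 0: the LHS transforms to (s^2 - 6*s - 6)Y - (-3*s + 18).
The right side is L{t^4} = 24/s^5.
So (s^2 - 6*s - 6)Y = 24/s^5 + (-3*s + 18).
Isolate Y and clear denominators.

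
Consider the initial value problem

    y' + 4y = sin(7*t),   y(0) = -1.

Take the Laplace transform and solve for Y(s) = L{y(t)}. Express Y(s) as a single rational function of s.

Apply the Laplace transform to the equation.
The derivative rules (L{y'} = sY - y(0) = sY - (-1)) turn the left side into (s + 4)Y - (-1).
The right side is L{sin(7*t)} = 7/(s^2 + 49).
So (s + 4)Y = 7/(s^2 + 49) + (-1).
Solve for Y(s) and write it as one ratio of polynomials.

Y(s) = (-s^2 - 42)/(s^3 + 4*s^2 + 49*s + 196)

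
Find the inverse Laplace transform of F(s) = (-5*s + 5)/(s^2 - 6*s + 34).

-2*exp(3*t)*sin(5*t) - 5*exp(3*t)*cos(5*t)

Complete the square in the denominator: s^2 - 6*s + 34 = (s - 3)^2 + 5^2.
Split the numerator to match: -5*s + 5 = -5·(s - 3) - 2·5.
Invert each term: -5·(s - 3)/((s - 3)^2 + 25) ↔ -5e^(3t)cos(5t); -2·5/((s - 3)^2 + 25) ↔ -2e^(3t)sin(5t).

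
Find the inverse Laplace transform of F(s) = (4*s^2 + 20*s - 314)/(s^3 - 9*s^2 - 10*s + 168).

2*exp(7*t) + 5*exp(6*t) - 3*exp(-4*t)

Factor the denominator: s^3 - 9*s^2 - 10*s + 168 = (s - 7)*(s - 6)*(s + 4).
Partial fraction decomposition gives [2/(s - 7)] + [-3/(s + 4)] + [5/(s - 6)].
Invert each term: 2/(s - 7) ↔ 2e^(7t); -3/(s + 4) ↔ -3e^(-4t); 5/(s - 6) ↔ 5e^(6t).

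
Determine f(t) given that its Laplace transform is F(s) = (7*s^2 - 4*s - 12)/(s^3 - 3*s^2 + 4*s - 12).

Factor the denominator: s^3 - 3*s^2 + 4*s - 12 = (s - 3)*(s^2 + 4).
Partial fraction decomposition gives [3/(s - 3)] + [4*s/(s^2 + 4)] + [8/(s^2 + 4)].
Invert each term: 3/(s - 3) ↔ 3e^(3t); 4·s/(s^2 + 4) ↔ 4cos(2t); 4·2/(s^2 + 4) ↔ 4sin(2t).

f(t) = 3*exp(3*t) + 4*sin(2*t) + 4*cos(2*t)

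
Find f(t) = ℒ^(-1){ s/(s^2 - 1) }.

Since L{cosh(t)} = s/(s^2 - 1), the inverse is cosh(t).

f(t) = cosh(t)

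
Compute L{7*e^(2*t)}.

7/(s - 2)

L{7} = 7/s.
By the first shifting theorem, multiplying by e^(2t) replaces s with s - 2.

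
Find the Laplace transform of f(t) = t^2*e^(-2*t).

2/(s + 2)^3

L{e^(-2t)} = 1/(s + 2).
Then apply L{t^2·g(t)} = (-1)^2 d^2/ds^2[G(s)] with G(s) = 1/(s + 2):
differentiating 2 times and applying the sign gives 2/(s + 2)^3.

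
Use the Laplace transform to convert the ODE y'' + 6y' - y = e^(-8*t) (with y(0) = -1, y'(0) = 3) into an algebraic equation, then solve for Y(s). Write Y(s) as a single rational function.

Laplace-transform each side.
Using L{y''} = s^2 Y - s·y(0) - y'(0) and L{y'} = sY - y(0), with y(0) = -1, y'(0) = 3, the left side becomes (s^2 + 6*s - 1)Y - (-s - 3).
The right side is L{e^(-8*t)} = 1/(s + 8).
So (s^2 + 6*s - 1)Y = 1/(s + 8) + (-s - 3).
Divide through and combine into a single rational function.

Y(s) = (-s^2 - 11*s - 23)/(s^3 + 14*s^2 + 47*s - 8)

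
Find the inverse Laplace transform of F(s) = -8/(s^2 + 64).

-sin(8*t)

Since L{sin(8t)} = 8/(s^2 + 64), the inverse is sin(8*t), scaled by -1.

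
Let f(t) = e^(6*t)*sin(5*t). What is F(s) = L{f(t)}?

F(s) = 5/((s - 6)^2 + 25)

L{sin(5t)} = 5/(s^2 + 25).
By the first shifting theorem, multiplying by e^(6t) replaces s with s - 6.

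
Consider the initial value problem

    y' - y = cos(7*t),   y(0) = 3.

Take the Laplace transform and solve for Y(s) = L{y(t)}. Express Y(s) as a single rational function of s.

Laplace-transform each side.
With L{y'} = sY - y(0) = sY - 3: the LHS transforms to (s - 1)Y - (3).
The right side is L{cos(7*t)} = s/(s^2 + 49).
So (s - 1)Y = s/(s^2 + 49) + (3).
Divide through and combine into a single rational function.

Y(s) = (3*s^2 + s + 147)/(s^3 - s^2 + 49*s - 49)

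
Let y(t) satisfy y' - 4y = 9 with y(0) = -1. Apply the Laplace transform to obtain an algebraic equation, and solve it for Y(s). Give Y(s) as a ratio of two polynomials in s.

Laplace-transform each side.
Using L{y'} = sY - y(0) = sY - (-1), the left side becomes (s - 4)Y - (-1).
The right side is L{9} = 9/s.
So (s - 4)Y = 9/s + (-1).
Isolate Y and clear denominators.

Y(s) = (-s + 9)/(s^2 - 4*s)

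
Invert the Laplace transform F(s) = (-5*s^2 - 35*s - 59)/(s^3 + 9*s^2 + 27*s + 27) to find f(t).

f(t) = t^2*exp(-3*t)/2 - 5*t*exp(-3*t) - 5*exp(-3*t)

Factor the denominator: s^3 + 9*s^2 + 27*s + 27 = (s + 3)^3.
Partial fraction decomposition gives [-5/(s + 3)] + [-5/(s + 3)^2] + [(s + 3)^(-3)].
Invert each term: -5/(s + 3) ↔ -5e^(-3t); -5/(s + 3)^2 ↔ -5t·e^(-3t); 1/(s + 3)^3 ↔ (1/2)t^2·e^(-3t).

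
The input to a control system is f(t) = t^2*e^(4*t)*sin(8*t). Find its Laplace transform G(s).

L{sin(8t)} = 8/(s^2 + 64).
Multiplying by e^(4t) shifts s → s - 4, so L{e^(4*t)*sin(8*t)} = 8/((s - 4)^2 + 64).
Then apply L{t^2·g(t)} = (-1)^2 d^2/ds^2[H(s)] with H(s) = 8/((s - 4)^2 + 64):
differentiating 2 times and applying the sign gives 16*(3*s^2 - 24*s - 16)/(s^2 - 8*s + 80)^3.

G(s) = 16*(3*s^2 - 24*s - 16)/(s^2 - 8*s + 80)^3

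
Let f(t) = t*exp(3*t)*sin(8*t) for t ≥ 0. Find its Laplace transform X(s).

X(s) = 16*(s - 3)/(s^2 - 6*s + 73)^2

L{sin(8t)} = 8/(s^2 + 64).
Multiplying by e^(3t) shifts s → s - 3, so L{exp(3*t)*sin(8*t)} = 8/((s - 3)^2 + 64).
Then apply L{t·g(t)} = -d/ds[G(s)] with G(s) = 8/((s - 3)^2 + 64):
differentiating 1 time and applying the sign gives 16*(s - 3)/(s^2 - 6*s + 73)^2.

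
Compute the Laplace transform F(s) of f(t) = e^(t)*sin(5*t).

F(s) = 5/((s - 1)^2 + 25)

L{sin(5t)} = 5/(s^2 + 25).
By the first shifting theorem, multiplying by e^(t) replaces s with s - 1.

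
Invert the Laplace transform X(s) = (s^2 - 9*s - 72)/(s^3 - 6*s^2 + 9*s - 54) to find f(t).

Factor the denominator: s^3 - 6*s^2 + 9*s - 54 = (s - 6)*(s^2 + 9).
Partial fraction decomposition gives [-2/(s - 6)] + [3*s/(s^2 + 9)] + [9/(s^2 + 9)].
Invert each term: -2/(s - 6) ↔ -2e^(6t); 3·s/(s^2 + 9) ↔ 3cos(3t); 3·3/(s^2 + 9) ↔ 3sin(3t).

f(t) = -2*exp(6*t) + 3*sin(3*t) + 3*cos(3*t)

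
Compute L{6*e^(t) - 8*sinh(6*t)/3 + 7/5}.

Apply the Laplace transform termwise.
(-8/3)·[L{sinh(6t)} = 6/(s^2 - 36)]; L{7/5} = (7/5)/s; (6)·[L{e^(t)} = 1/(s - 1)].

-16/(s^2 - 36) + 6/(s - 1) + 7/(5*s)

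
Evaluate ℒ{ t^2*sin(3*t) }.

18*(s^2 - 3)/(s^2 + 9)^3

L{sin(3t)} = 3/(s^2 + 9).
Then apply L{t^2·g(t)} = (-1)^2 d^2/ds^2[G(s)] with G(s) = 3/(s^2 + 9):
differentiating 2 times and applying the sign gives 18*(s^2 - 3)/(s^2 + 9)^3.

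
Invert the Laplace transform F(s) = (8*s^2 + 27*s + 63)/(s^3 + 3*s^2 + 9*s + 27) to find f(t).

f(t) = 4*sin(3*t) + 5*cos(3*t) + 3*exp(-3*t)

Factor the denominator: s^3 + 3*s^2 + 9*s + 27 = (s + 3)*(s^2 + 9).
Partial fraction decomposition gives [3/(s + 3)] + [5*s/(s^2 + 9)] + [12/(s^2 + 9)].
Invert each term: 3/(s + 3) ↔ 3e^(-3t); 5·s/(s^2 + 9) ↔ 5cos(3t); 4·3/(s^2 + 9) ↔ 4sin(3t).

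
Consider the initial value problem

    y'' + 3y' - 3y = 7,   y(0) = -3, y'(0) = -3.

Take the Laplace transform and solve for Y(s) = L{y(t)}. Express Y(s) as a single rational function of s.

Y(s) = (-3*s^2 - 12*s + 7)/(s^3 + 3*s^2 - 3*s)

Laplace-transform each side.
With L{y''} = s^2 Y - s·y(0) - y'(0) and L{y'} = sY - y(0), with y(0) = -3, y'(0) = -3: the LHS transforms to (s^2 + 3*s - 3)Y - (-3*s - 12).
The right side is L{7} = 7/s.
So (s^2 + 3*s - 3)Y = 7/s + (-3*s - 12).
Solve for Y(s) and write it as one ratio of polynomials.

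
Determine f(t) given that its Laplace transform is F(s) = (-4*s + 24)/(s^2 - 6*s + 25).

Complete the square in the denominator: s^2 - 6*s + 25 = (s - 3)^2 + 4^2.
Split the numerator to match: -4*s + 24 = -4·(s - 3) + 3·4.
Invert each term: -4·(s - 3)/((s - 3)^2 + 16) ↔ -4e^(3t)cos(4t); 3·4/((s - 3)^2 + 16) ↔ 3e^(3t)sin(4t).

f(t) = 3*exp(3*t)*sin(4*t) - 4*exp(3*t)*cos(4*t)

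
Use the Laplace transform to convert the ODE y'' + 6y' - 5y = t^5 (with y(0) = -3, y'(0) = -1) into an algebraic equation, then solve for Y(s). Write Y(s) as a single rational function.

Transform both sides with L{·}.
With L{y''} = s^2 Y - s·y(0) - y'(0) and L{y'} = sY - y(0), with y(0) = -3, y'(0) = -1: the LHS transforms to (s^2 + 6*s - 5)Y - (-3*s - 19).
The right side is L{t^5} = 120/s^6.
So (s^2 + 6*s - 5)Y = 120/s^6 + (-3*s - 19).
Solve for Y(s) and write it as one ratio of polynomials.

Y(s) = (-3*s^7 - 19*s^6 + 120)/(s^8 + 6*s^7 - 5*s^6)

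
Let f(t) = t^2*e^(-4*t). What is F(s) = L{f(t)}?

F(s) = 2/(s + 4)^3

L{e^(-4t)} = 1/(s + 4).
Then apply L{t^2·g(t)} = (-1)^2 d^2/ds^2[G(s)] with G(s) = 1/(s + 4):
differentiating 2 times and applying the sign gives 2/(s + 4)^3.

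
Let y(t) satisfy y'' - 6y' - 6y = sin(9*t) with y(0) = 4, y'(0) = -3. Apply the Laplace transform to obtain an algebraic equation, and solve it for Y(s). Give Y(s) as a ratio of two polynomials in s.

Y(s) = (4*s^3 - 27*s^2 + 324*s - 2178)/(s^4 - 6*s^3 + 75*s^2 - 486*s - 486)

Apply the Laplace transform to the equation.
The derivative rules (L{y''} = s^2 Y - s·y(0) - y'(0) and L{y'} = sY - y(0), with y(0) = 4, y'(0) = -3) turn the left side into (s^2 - 6*s - 6)Y - (4*s - 27).
The right side is L{sin(9*t)} = 9/(s^2 + 81).
So (s^2 - 6*s - 6)Y = 9/(s^2 + 81) + (4*s - 27).
Isolate Y and clear denominators.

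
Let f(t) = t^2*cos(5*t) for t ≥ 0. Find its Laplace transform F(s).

L{cos(5t)} = s/(s^2 + 25).
Then apply L{t^2·g(t)} = (-1)^2 d^2/ds^2[G(s)] with G(s) = s/(s^2 + 25):
differentiating 2 times and applying the sign gives 2*s*(s^2 - 75)/(s^2 + 25)^3.

F(s) = 2*s*(s^2 - 75)/(s^2 + 25)^3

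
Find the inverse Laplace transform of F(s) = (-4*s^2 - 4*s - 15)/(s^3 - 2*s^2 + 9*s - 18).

-3*exp(2*t) - 2*sin(3*t) - cos(3*t)

Factor the denominator: s^3 - 2*s^2 + 9*s - 18 = (s - 2)*(s^2 + 9).
Partial fraction decomposition gives [-3/(s - 2)] + [-s/(s^2 + 9)] + [-6/(s^2 + 9)].
Invert each term: -3/(s - 2) ↔ -3e^(2t); -1·s/(s^2 + 9) ↔ -cos(3t); -2·3/(s^2 + 9) ↔ -2sin(3t).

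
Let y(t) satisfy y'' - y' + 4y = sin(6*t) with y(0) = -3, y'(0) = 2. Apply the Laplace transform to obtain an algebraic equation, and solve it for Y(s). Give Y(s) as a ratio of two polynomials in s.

Take the Laplace transform of both sides.
Using L{y''} = s^2 Y - s·y(0) - y'(0) and L{y'} = sY - y(0), with y(0) = -3, y'(0) = 2, the left side becomes (s^2 - s + 4)Y - (-3*s + 5).
The right side is L{sin(6*t)} = 6/(s^2 + 36).
So (s^2 - s + 4)Y = 6/(s^2 + 36) + (-3*s + 5).
Solve for Y(s) and write it as one ratio of polynomials.

Y(s) = (-3*s^3 + 5*s^2 - 108*s + 186)/(s^4 - s^3 + 40*s^2 - 36*s + 144)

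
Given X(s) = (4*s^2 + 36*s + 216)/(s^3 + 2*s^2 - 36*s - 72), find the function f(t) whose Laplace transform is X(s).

Factor the denominator: s^3 + 2*s^2 - 36*s - 72 = (s - 6)*(s + 2)*(s + 6).
Partial fraction decomposition gives [3/(s + 6)] + [6/(s - 6)] + [-5/(s + 2)].
Invert each term: 3/(s + 6) ↔ 3e^(-6t); 6/(s - 6) ↔ 6e^(6t); -5/(s + 2) ↔ -5e^(-2t).

f(t) = 6*exp(6*t) - 5*exp(-2*t) + 3*exp(-6*t)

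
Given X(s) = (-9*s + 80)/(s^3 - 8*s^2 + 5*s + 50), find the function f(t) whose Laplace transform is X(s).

Factor the denominator: s^3 - 8*s^2 + 5*s + 50 = (s - 5)^2*(s + 2).
Partial fraction decomposition gives [-2/(s - 5)] + [5/(s - 5)^2] + [2/(s + 2)].
Invert each term: -2/(s - 5) ↔ -2e^(5t); 5/(s - 5)^2 ↔ 5t·e^(5t); 2/(s + 2) ↔ 2e^(-2t).

f(t) = 5*t*exp(5*t) - 2*exp(5*t) + 2*exp(-2*t)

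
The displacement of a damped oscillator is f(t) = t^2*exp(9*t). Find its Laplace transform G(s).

L{e^(9t)} = 1/(s - 9).
Then apply L{t^2·g(t)} = (-1)^2 d^2/ds^2[H(s)] with H(s) = 1/(s - 9):
differentiating 2 times and applying the sign gives 2/(s - 9)^3.

G(s) = 2/(s - 9)^3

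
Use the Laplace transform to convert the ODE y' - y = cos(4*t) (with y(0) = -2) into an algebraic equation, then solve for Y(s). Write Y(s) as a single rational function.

Y(s) = (-2*s^2 + s - 32)/(s^3 - s^2 + 16*s - 16)

Take the Laplace transform of both sides.
With L{y'} = sY - y(0) = sY - (-2): the LHS transforms to (s - 1)Y - (-2).
The right side is L{cos(4*t)} = s/(s^2 + 16).
So (s - 1)Y = s/(s^2 + 16) + (-2).
Isolate Y and clear denominators.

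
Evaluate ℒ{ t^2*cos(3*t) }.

2*s*(s^2 - 27)/(s^2 + 9)^3

L{cos(3t)} = s/(s^2 + 9).
Then apply L{t^2·g(t)} = (-1)^2 d^2/ds^2[H(s)] with H(s) = s/(s^2 + 9):
differentiating 2 times and applying the sign gives 2*s*(s^2 - 27)/(s^2 + 9)^3.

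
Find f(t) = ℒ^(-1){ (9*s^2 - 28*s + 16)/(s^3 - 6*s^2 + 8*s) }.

Factor the denominator: s^3 - 6*s^2 + 8*s = s*(s - 4)*(s - 2).
Partial fraction decomposition gives [6/(s - 4)] + [2/s] + [1/(s - 2)].
Invert each term: 6/(s - 4) ↔ 6e^(4t); 2/(s - 0) ↔ 2e^(0t); 1/(s - 2) ↔ e^(2t).

f(t) = 6*exp(4*t) + exp(2*t) + 2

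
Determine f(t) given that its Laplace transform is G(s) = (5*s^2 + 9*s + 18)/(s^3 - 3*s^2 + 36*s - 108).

f(t) = 2*exp(3*t) + 3*sin(6*t) + 3*cos(6*t)

Factor the denominator: s^3 - 3*s^2 + 36*s - 108 = (s - 3)*(s^2 + 36).
Partial fraction decomposition gives [2/(s - 3)] + [3*s/(s^2 + 36)] + [18/(s^2 + 36)].
Invert each term: 2/(s - 3) ↔ 2e^(3t); 3·s/(s^2 + 36) ↔ 3cos(6t); 3·6/(s^2 + 36) ↔ 3sin(6t).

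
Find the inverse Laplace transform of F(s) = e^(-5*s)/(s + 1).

Heaviside(t - 5)*(exp(-t + 5))

The factor e^(-5s) signals a time shift by c = 5 (second shifting theorem).
L{e^(-t)} = 1/(s + 1), so L^-1{1/(s + 1)} = e^(-t).
Hence the inverse is u(t - 5) times that function evaluated at t - 5.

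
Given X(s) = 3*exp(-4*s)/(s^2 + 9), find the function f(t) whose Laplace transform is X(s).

The factor e^(-4s) signals a time shift by c = 4 (second shifting theorem).
L{sin(3t)} = 3/(s^2 + 9), so L^-1{3/(s^2 + 9)} = sin(3*t).
Hence the inverse is u(t - 4) times that function evaluated at t - 4.

f(t) = Heaviside(t - 4)*(sin(3*t - 12))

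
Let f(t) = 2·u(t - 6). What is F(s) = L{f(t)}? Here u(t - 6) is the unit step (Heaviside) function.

By the second shifting theorem, L{u(t - c)·g(t - c)} = e^(-cs)·G(s) with c = 6 and G(s) = L{g(t)}.
L{2} = 2/s.

F(s) = 2*exp(-6*s)/s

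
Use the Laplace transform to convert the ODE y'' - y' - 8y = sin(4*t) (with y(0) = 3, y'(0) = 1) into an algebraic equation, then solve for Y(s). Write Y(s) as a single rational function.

Laplace-transform each side.
The derivative rules (L{y''} = s^2 Y - s·y(0) - y'(0) and L{y'} = sY - y(0), with y(0) = 3, y'(0) = 1) turn the left side into (s^2 - s - 8)Y - (3*s - 2).
The right side is L{sin(4*t)} = 4/(s^2 + 16).
So (s^2 - s - 8)Y = 4/(s^2 + 16) + (3*s - 2).
Solve for Y(s) and write it as one ratio of polynomials.

Y(s) = (3*s^3 - 2*s^2 + 48*s - 28)/(s^4 - s^3 + 8*s^2 - 16*s - 128)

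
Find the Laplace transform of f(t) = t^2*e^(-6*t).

2/(s + 6)^3

L{t^2} = 2!/s^3 = 2/s^3.
By the first shifting theorem, multiplying by e^(-6t) replaces s with s + 6.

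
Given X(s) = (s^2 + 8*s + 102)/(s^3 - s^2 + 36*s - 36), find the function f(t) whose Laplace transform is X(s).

f(t) = 3*exp(t) + sin(6*t) - 2*cos(6*t)

Factor the denominator: s^3 - s^2 + 36*s - 36 = (s - 1)*(s^2 + 36).
Partial fraction decomposition gives [3/(s - 1)] + [-2*s/(s^2 + 36)] + [6/(s^2 + 36)].
Invert each term: 3/(s - 1) ↔ 3e^(t); -2·s/(s^2 + 36) ↔ -2cos(6t); 1·6/(s^2 + 36) ↔ sin(6t).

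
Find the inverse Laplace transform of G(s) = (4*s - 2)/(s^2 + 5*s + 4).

-2*exp(-t) + 6*exp(-4*t)

Factor the denominator: s^2 + 5*s + 4 = (s + 1)*(s + 4).
Partial fraction decomposition gives [-2/(s + 1)] + [6/(s + 4)].
Invert each term: -2/(s + 1) ↔ -2e^(-t); 6/(s + 4) ↔ 6e^(-4t).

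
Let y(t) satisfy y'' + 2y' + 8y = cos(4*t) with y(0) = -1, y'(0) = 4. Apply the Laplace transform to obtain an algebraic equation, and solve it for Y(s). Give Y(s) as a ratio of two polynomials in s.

Laplace-transform each side.
With L{y''} = s^2 Y - s·y(0) - y'(0) and L{y'} = sY - y(0), with y(0) = -1, y'(0) = 4: the LHS transforms to (s^2 + 2*s + 8)Y - (-s + 2).
The right side is L{cos(4*t)} = s/(s^2 + 16).
So (s^2 + 2*s + 8)Y = s/(s^2 + 16) + (-s + 2).
Solve for Y(s) and write it as one ratio of polynomials.

Y(s) = (-s^3 + 2*s^2 - 15*s + 32)/(s^4 + 2*s^3 + 24*s^2 + 32*s + 128)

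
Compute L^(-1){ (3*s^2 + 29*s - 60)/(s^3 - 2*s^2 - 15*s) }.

Factor the denominator: s^3 - 2*s^2 - 15*s = s*(s - 5)*(s + 3).
Partial fraction decomposition gives [4/s] + [4/(s - 5)] + [-5/(s + 3)].
Invert each term: 4/(s - 0) ↔ 4e^(0t); 4/(s - 5) ↔ 4e^(5t); -5/(s + 3) ↔ -5e^(-3t).

4*exp(5*t) + 4 - 5*exp(-3*t)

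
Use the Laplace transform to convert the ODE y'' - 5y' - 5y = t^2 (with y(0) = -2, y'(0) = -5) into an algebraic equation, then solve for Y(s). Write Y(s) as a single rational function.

Y(s) = (-2*s^4 + 5*s^3 + 2)/(s^5 - 5*s^4 - 5*s^3)

Laplace-transform each side.
Using L{y''} = s^2 Y - s·y(0) - y'(0) and L{y'} = sY - y(0), with y(0) = -2, y'(0) = -5, the left side becomes (s^2 - 5*s - 5)Y - (-2*s + 5).
The right side is L{t^2} = 2/s^3.
So (s^2 - 5*s - 5)Y = 2/s^3 + (-2*s + 5).
Divide through and combine into a single rational function.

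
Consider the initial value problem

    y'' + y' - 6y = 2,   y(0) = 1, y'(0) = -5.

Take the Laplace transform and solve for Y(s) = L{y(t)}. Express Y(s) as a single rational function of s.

Y(s) = (s^2 - 4*s + 2)/(s^3 + s^2 - 6*s)

Take the Laplace transform of both sides.
Using L{y''} = s^2 Y - s·y(0) - y'(0) and L{y'} = sY - y(0), with y(0) = 1, y'(0) = -5, the left side becomes (s^2 + s - 6)Y - (s - 4).
The right side is L{2} = 2/s.
So (s^2 + s - 6)Y = 2/s + (s - 4).
Solve for Y(s) and write it as one ratio of polynomials.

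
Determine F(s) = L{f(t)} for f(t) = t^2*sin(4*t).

L{sin(4t)} = 4/(s^2 + 16).
Then apply L{t^2·g(t)} = (-1)^2 d^2/ds^2[G(s)] with G(s) = 4/(s^2 + 16):
differentiating 2 times and applying the sign gives 8*(3*s^2 - 16)/(s^2 + 16)^3.

F(s) = 8*(3*s^2 - 16)/(s^2 + 16)^3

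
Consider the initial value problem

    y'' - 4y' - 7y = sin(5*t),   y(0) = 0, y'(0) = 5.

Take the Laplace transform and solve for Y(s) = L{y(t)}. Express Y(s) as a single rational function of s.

Y(s) = (5*s^2 + 130)/(s^4 - 4*s^3 + 18*s^2 - 100*s - 175)

Take the Laplace transform of both sides.
With L{y''} = s^2 Y - s·y(0) - y'(0) and L{y'} = sY - y(0), with y(0) = 0, y'(0) = 5: the LHS transforms to (s^2 - 4*s - 7)Y - (5).
The right side is L{sin(5*t)} = 5/(s^2 + 25).
So (s^2 - 4*s - 7)Y = 5/(s^2 + 25) + (5).
Solve for Y(s) and write it as one ratio of polynomials.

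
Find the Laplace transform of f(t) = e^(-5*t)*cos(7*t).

(s + 5)/((s + 5)^2 + 49)

L{cos(7t)} = s/(s^2 + 49).
By the first shifting theorem, multiplying by e^(-5t) replaces s with s + 5.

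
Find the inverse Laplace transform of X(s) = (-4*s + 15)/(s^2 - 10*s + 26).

Complete the square in the denominator: s^2 - 10*s + 26 = (s - 5)^2 + 1^2.
Split the numerator to match: -4*s + 15 = -4·(s - 5) - 5·1.
Invert each term: -4·(s - 5)/((s - 5)^2 + 1) ↔ -4e^(5t)cos(t); -5·1/((s - 5)^2 + 1) ↔ -5e^(5t)sin(t).

-5*exp(5*t)*sin(t) - 4*exp(5*t)*cos(t)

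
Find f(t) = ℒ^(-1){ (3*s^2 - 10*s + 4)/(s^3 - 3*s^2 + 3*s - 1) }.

f(t) = -3*t^2*exp(t)/2 - 4*t*exp(t) + 3*exp(t)

Factor the denominator: s^3 - 3*s^2 + 3*s - 1 = (s - 1)^3.
Partial fraction decomposition gives [3/(s - 1)] + [-4/(s - 1)^2] + [-3/(s - 1)^3].
Invert each term: 3/(s - 1) ↔ 3e^(t); -4/(s - 1)^2 ↔ -4t·e^(t); -3/(s - 1)^3 ↔ (-3/2)t^2·e^(t).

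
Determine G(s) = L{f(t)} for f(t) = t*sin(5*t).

G(s) = 10*s/(s^2 + 25)^2

L{sin(5t)} = 5/(s^2 + 25).
Then apply L{t·g(t)} = -d/ds[H(s)] with H(s) = 5/(s^2 + 25):
differentiating 1 time and applying the sign gives 10*s/(s^2 + 25)^2.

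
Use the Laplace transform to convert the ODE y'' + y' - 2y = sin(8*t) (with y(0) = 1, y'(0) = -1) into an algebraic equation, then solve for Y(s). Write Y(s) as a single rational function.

Y(s) = (s^3 + 64*s + 8)/(s^4 + s^3 + 62*s^2 + 64*s - 128)

Transform both sides with L{·}.
With L{y''} = s^2 Y - s·y(0) - y'(0) and L{y'} = sY - y(0), with y(0) = 1, y'(0) = -1: the LHS transforms to (s^2 + s - 2)Y - (s).
The right side is L{sin(8*t)} = 8/(s^2 + 64).
So (s^2 + s - 2)Y = 8/(s^2 + 64) + (s).
Solve for Y(s) and write it as one ratio of polynomials.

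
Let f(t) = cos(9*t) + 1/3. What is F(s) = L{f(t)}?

F(s) = s/(s^2 + 81) + 1/(3*s)

By linearity of the Laplace transform, transform each term separately.
L{1/3} = (1/3)/s; L{cos(9t)} = s/(s^2 + 81).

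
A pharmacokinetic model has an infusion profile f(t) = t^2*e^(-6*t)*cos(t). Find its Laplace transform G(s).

G(s) = 2*(s + 6)*(s^2 + 12*s + 33)/(s^2 + 12*s + 37)^3

L{cos(t)} = s/(s^2 + 1).
Multiplying by e^(-6t) shifts s → s + 6, so L{e^(-6*t)*cos(t)} = (s + 6)/((s + 6)^2 + 1).
Then apply L{t^2·g(t)} = (-1)^2 d^2/ds^2[H(s)] with H(s) = (s + 6)/((s + 6)^2 + 1):
differentiating 2 times and applying the sign gives 2*(s + 6)*(s^2 + 12*s + 33)/(s^2 + 12*s + 37)^3.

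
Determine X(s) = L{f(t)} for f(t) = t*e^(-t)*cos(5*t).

X(s) = (s - 4)*(s + 6)/(s^2 + 2*s + 26)^2

L{cos(5t)} = s/(s^2 + 25).
Multiplying by e^(-t) shifts s → s + 1, so L{e^(-t)*cos(5*t)} = (s + 1)/((s + 1)^2 + 25).
Then apply L{t·g(t)} = -d/ds[G(s)] with G(s) = (s + 1)/((s + 1)^2 + 25):
differentiating 1 time and applying the sign gives (s - 4)*(s + 6)/(s^2 + 2*s + 26)^2.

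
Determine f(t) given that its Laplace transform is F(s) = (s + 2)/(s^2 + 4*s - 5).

f(t) = exp(-2*t)*cosh(3*t)

Rewrite the denominator: s^2 + 4*s - 5 = (s + 2)^2 - 9.
The form in (s + 2) signals a first-shifting-theorem factor e^(-2t).
Since L{cosh(3t)} = s/(s^2 - 9), the inverse is e^(-2*t)*cosh(3*t).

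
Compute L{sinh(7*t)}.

7/(s^2 - 49)

L{sinh(7t)} = 7/(s^2 - 49).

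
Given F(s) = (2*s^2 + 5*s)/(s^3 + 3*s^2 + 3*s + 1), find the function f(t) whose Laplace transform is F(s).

Factor the denominator: s^3 + 3*s^2 + 3*s + 1 = (s + 1)^3.
Partial fraction decomposition gives [2/(s + 1)] + [(s + 1)^(-2)] + [-3/(s + 1)^3].
Invert each term: 2/(s + 1) ↔ 2e^(-t); 1/(s + 1)^2 ↔ t·e^(-t); -3/(s + 1)^3 ↔ (-3/2)t^2·e^(-t).

f(t) = -3*t^2*exp(-t)/2 + t*exp(-t) + 2*exp(-t)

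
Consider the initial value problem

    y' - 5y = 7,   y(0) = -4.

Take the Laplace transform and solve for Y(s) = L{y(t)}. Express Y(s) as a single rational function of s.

Laplace-transform each side.
The derivative rules (L{y'} = sY - y(0) = sY - (-4)) turn the left side into (s - 5)Y - (-4).
The right side is L{7} = 7/s.
So (s - 5)Y = 7/s + (-4).
Solve for Y(s) and write it as one ratio of polynomials.

Y(s) = (-4*s + 7)/(s^2 - 5*s)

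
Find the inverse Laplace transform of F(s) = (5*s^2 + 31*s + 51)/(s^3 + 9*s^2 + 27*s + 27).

Factor the denominator: s^3 + 9*s^2 + 27*s + 27 = (s + 3)^3.
Partial fraction decomposition gives [5/(s + 3)] + [(s + 3)^(-2)] + [3/(s + 3)^3].
Invert each term: 5/(s + 3) ↔ 5e^(-3t); 1/(s + 3)^2 ↔ t·e^(-3t); 3/(s + 3)^3 ↔ (3/2)t^2·e^(-3t).

3*t^2*exp(-3*t)/2 + t*exp(-3*t) + 5*exp(-3*t)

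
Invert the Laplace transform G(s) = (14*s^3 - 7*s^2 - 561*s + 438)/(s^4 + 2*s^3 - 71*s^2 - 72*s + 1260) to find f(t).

f(t) = -exp(6*t) + 6*exp(5*t) + 4*exp(-6*t) + 5*exp(-7*t)

Factor the denominator: s^4 + 2*s^3 - 71*s^2 - 72*s + 1260 = (s - 6)*(s - 5)*(s + 6)*(s + 7).
Partial fraction decomposition gives [6/(s - 5)] + [5/(s + 7)] + [4/(s + 6)] + [-1/(s - 6)].
Invert each term: 6/(s - 5) ↔ 6e^(5t); 5/(s + 7) ↔ 5e^(-7t); 4/(s + 6) ↔ 4e^(-6t); -1/(s - 6) ↔ -e^(6t).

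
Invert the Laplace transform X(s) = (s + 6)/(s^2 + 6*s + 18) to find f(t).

Complete the square in the denominator: s^2 + 6*s + 18 = (s + 3)^2 + 3^2.
Split the numerator to match: s + 6 = 1·(s + 3) + 1·3.
Invert each term: 1·(s + 3)/((s + 3)^2 + 9) ↔ e^(-3t)cos(3t); 1·3/((s + 3)^2 + 9) ↔ e^(-3t)sin(3t).

f(t) = exp(-3*t)*sin(3*t) + exp(-3*t)*cos(3*t)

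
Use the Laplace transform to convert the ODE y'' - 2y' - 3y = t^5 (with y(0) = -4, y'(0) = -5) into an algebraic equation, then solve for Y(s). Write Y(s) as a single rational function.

Y(s) = (-4*s^7 + 3*s^6 + 120)/(s^8 - 2*s^7 - 3*s^6)

Transform both sides with L{·}.
With L{y''} = s^2 Y - s·y(0) - y'(0) and L{y'} = sY - y(0), with y(0) = -4, y'(0) = -5: the LHS transforms to (s^2 - 2*s - 3)Y - (-4*s + 3).
The right side is L{t^5} = 120/s^6.
So (s^2 - 2*s - 3)Y = 120/s^6 + (-4*s + 3).
Isolate Y and clear denominators.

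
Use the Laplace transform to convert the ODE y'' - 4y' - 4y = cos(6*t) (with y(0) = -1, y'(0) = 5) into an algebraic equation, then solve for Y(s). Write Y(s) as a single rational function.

Y(s) = (-s^3 + 9*s^2 - 35*s + 324)/(s^4 - 4*s^3 + 32*s^2 - 144*s - 144)

Take the Laplace transform of both sides.
Using L{y''} = s^2 Y - s·y(0) - y'(0) and L{y'} = sY - y(0), with y(0) = -1, y'(0) = 5, the left side becomes (s^2 - 4*s - 4)Y - (-s + 9).
The right side is L{cos(6*t)} = s/(s^2 + 36).
So (s^2 - 4*s - 4)Y = s/(s^2 + 36) + (-s + 9).
Solve for Y(s) and write it as one ratio of polynomials.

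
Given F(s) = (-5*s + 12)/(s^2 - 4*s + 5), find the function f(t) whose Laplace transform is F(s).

f(t) = 2*exp(2*t)*sin(t) - 5*exp(2*t)*cos(t)

Complete the square in the denominator: s^2 - 4*s + 5 = (s - 2)^2 + 1^2.
Split the numerator to match: -5*s + 12 = -5·(s - 2) + 2·1.
Invert each term: -5·(s - 2)/((s - 2)^2 + 1) ↔ -5e^(2t)cos(t); 2·1/((s - 2)^2 + 1) ↔ 2e^(2t)sin(t).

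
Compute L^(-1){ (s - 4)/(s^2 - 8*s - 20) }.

Rewrite the denominator: s^2 - 8*s - 20 = (s - 4)^2 - 36.
The form in (s - 4) signals a first-shifting-theorem factor e^(4t).
Since L{cosh(6t)} = s/(s^2 - 36), the inverse is e^(4*t)*cosh(6*t).

exp(4*t)*cosh(6*t)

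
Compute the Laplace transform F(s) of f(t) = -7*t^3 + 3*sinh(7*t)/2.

By linearity of the Laplace transform, transform each term separately.
(-7)·[L{t^3} = 3!/s^4 = 6/s^4]; (3/2)·[L{sinh(7t)} = 7/(s^2 - 49)].

F(s) = 21/(2*(s^2 - 49)) - 42/s^4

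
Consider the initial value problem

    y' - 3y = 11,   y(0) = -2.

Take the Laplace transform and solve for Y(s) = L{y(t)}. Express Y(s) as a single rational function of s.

Y(s) = (-2*s + 11)/(s^2 - 3*s)

Laplace-transform each side.
With L{y'} = sY - y(0) = sY - (-2): the LHS transforms to (s - 3)Y - (-2).
The right side is L{11} = 11/s.
So (s - 3)Y = 11/s + (-2).
Isolate Y and clear denominators.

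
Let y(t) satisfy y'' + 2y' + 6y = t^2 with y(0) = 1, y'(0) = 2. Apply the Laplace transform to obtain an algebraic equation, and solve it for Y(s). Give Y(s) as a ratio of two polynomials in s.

Y(s) = (s^4 + 4*s^3 + 2)/(s^5 + 2*s^4 + 6*s^3)

Laplace-transform each side.
The derivative rules (L{y''} = s^2 Y - s·y(0) - y'(0) and L{y'} = sY - y(0), with y(0) = 1, y'(0) = 2) turn the left side into (s^2 + 2*s + 6)Y - (s + 4).
The right side is L{t^2} = 2/s^3.
So (s^2 + 2*s + 6)Y = 2/s^3 + (s + 4).
Solve for Y(s) and write it as one ratio of polynomials.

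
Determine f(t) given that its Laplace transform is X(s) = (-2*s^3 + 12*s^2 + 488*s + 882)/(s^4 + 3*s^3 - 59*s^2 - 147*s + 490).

f(t) = 5*exp(7*t) - 6*exp(2*t) - 6*exp(-5*t) + 5*exp(-7*t)

Factor the denominator: s^4 + 3*s^3 - 59*s^2 - 147*s + 490 = (s - 7)*(s - 2)*(s + 5)*(s + 7).
Partial fraction decomposition gives [5/(s + 7)] + [5/(s - 7)] + [-6/(s - 2)] + [-6/(s + 5)].
Invert each term: 5/(s + 7) ↔ 5e^(-7t); 5/(s - 7) ↔ 5e^(7t); -6/(s - 2) ↔ -6e^(2t); -6/(s + 5) ↔ -6e^(-5t).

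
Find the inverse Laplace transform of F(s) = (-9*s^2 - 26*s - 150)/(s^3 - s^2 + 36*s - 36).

Factor the denominator: s^3 - s^2 + 36*s - 36 = (s - 1)*(s^2 + 36).
Partial fraction decomposition gives [-5/(s - 1)] + [-4*s/(s^2 + 36)] + [-30/(s^2 + 36)].
Invert each term: -5/(s - 1) ↔ -5e^(t); -4·s/(s^2 + 36) ↔ -4cos(6t); -5·6/(s^2 + 36) ↔ -5sin(6t).

-5*exp(t) - 5*sin(6*t) - 4*cos(6*t)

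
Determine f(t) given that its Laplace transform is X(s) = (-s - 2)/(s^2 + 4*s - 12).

f(t) = -exp(-2*t)*cosh(4*t)

Rewrite the denominator: s^2 + 4*s - 12 = (s + 2)^2 - 16.
The form in (s + 2) signals a first-shifting-theorem factor e^(-2t).
Since L{cosh(4t)} = s/(s^2 - 16), the inverse is e^(-2*t)*cosh(4*t), scaled by -1.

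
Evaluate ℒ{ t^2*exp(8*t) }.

2/(s - 8)^3

L{e^(8t)} = 1/(s - 8).
Then apply L{t^2·g(t)} = (-1)^2 d^2/ds^2[G(s)] with G(s) = 1/(s - 8):
differentiating 2 times and applying the sign gives 2/(s - 8)^3.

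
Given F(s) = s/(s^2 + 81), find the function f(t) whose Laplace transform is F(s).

f(t) = cos(9*t)

Since L{cos(9t)} = s/(s^2 + 81), the inverse is cos(9*t).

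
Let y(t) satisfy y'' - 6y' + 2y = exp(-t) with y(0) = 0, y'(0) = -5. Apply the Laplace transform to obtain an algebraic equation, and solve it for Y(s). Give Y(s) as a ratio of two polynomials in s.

Y(s) = (-5*s - 4)/(s^3 - 5*s^2 - 4*s + 2)

Transform both sides with L{·}.
With L{y''} = s^2 Y - s·y(0) - y'(0) and L{y'} = sY - y(0), with y(0) = 0, y'(0) = -5: the LHS transforms to (s^2 - 6*s + 2)Y - (-5).
The right side is L{exp(-t)} = 1/(s + 1).
So (s^2 - 6*s + 2)Y = 1/(s + 1) + (-5).
Solve for Y(s) and write it as one ratio of polynomials.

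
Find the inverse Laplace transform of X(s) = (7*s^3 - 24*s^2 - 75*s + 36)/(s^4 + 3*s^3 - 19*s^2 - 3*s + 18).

Factor the denominator: s^4 + 3*s^3 - 19*s^2 - 3*s + 18 = (s - 3)*(s - 1)*(s + 1)*(s + 6).
Partial fraction decomposition gives [-3/(s - 3)] + [2/(s + 1)] + [2/(s - 1)] + [6/(s + 6)].
Invert each term: -3/(s - 3) ↔ -3e^(3t); 2/(s + 1) ↔ 2e^(-t); 2/(s - 1) ↔ 2e^(t); 6/(s + 6) ↔ 6e^(-6t).

-3*exp(3*t) + 2*exp(t) + 2*exp(-t) + 6*exp(-6*t)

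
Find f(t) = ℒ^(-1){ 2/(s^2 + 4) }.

f(t) = sin(2*t)

Since L{sin(2t)} = 2/(s^2 + 4), the inverse is sin(2*t).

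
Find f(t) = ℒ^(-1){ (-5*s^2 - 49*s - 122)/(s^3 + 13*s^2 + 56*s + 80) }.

f(t) = -6*t*exp(-4*t) - 3*exp(-4*t) - 2*exp(-5*t)

Factor the denominator: s^3 + 13*s^2 + 56*s + 80 = (s + 4)^2*(s + 5).
Partial fraction decomposition gives [-3/(s + 4)] + [-6/(s + 4)^2] + [-2/(s + 5)].
Invert each term: -3/(s + 4) ↔ -3e^(-4t); -6/(s + 4)^2 ↔ -6t·e^(-4t); -2/(s + 5) ↔ -2e^(-5t).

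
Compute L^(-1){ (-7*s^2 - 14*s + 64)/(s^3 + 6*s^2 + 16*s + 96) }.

Factor the denominator: s^3 + 6*s^2 + 16*s + 96 = (s + 6)*(s^2 + 16).
Partial fraction decomposition gives [-2/(s + 6)] + [-5*s/(s^2 + 16)] + [16/(s^2 + 16)].
Invert each term: -2/(s + 6) ↔ -2e^(-6t); -5·s/(s^2 + 16) ↔ -5cos(4t); 4·4/(s^2 + 16) ↔ 4sin(4t).

4*sin(4*t) - 5*cos(4*t) - 2*exp(-6*t)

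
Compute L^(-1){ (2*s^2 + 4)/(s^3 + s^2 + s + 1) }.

Factor the denominator: s^3 + s^2 + s + 1 = (s + 1)*(s^2 + 1).
Partial fraction decomposition gives [3/(s + 1)] + [-s/(s^2 + 1)] + [1/(s^2 + 1)].
Invert each term: 3/(s + 1) ↔ 3e^(-t); -1·s/(s^2 + 1) ↔ -cos(t); 1·1/(s^2 + 1) ↔ sin(t).

sin(t) - cos(t) + 3*exp(-t)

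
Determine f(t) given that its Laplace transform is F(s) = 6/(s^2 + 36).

f(t) = sin(6*t)

Since L{sin(6t)} = 6/(s^2 + 36), the inverse is sin(6*t).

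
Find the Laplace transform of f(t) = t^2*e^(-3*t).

2/(s + 3)^3

L{e^(-3t)} = 1/(s + 3).
Then apply L{t^2·g(t)} = (-1)^2 d^2/ds^2[G(s)] with G(s) = 1/(s + 3):
differentiating 2 times and applying the sign gives 2/(s + 3)^3.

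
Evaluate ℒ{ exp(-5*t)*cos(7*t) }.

L{cos(7t)} = s/(s^2 + 49).
By the first shifting theorem, multiplying by e^(-5t) replaces s with s + 5.

(s + 5)/((s + 5)^2 + 49)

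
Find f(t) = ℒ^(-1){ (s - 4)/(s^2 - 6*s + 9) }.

f(t) = -t*exp(3*t) + exp(3*t)

Factor the denominator: s^2 - 6*s + 9 = (s - 3)^2.
Partial fraction decomposition gives [1/(s - 3)] + [-1/(s - 3)^2].
Invert each term: 1/(s - 3) ↔ e^(3t); -1/(s - 3)^2 ↔ -t·e^(3t).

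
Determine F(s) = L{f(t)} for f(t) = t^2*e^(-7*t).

L{e^(-7t)} = 1/(s + 7).
Then apply L{t^2·g(t)} = (-1)^2 d^2/ds^2[G(s)] with G(s) = 1/(s + 7):
differentiating 2 times and applying the sign gives 2/(s + 7)^3.

F(s) = 2/(s + 7)^3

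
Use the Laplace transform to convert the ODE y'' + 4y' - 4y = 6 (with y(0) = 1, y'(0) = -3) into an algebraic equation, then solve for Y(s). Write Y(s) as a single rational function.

Y(s) = (s^2 + s + 6)/(s^3 + 4*s^2 - 4*s)

Transform both sides with L{·}.
Using L{y''} = s^2 Y - s·y(0) - y'(0) and L{y'} = sY - y(0), with y(0) = 1, y'(0) = -3, the left side becomes (s^2 + 4*s - 4)Y - (s + 1).
The right side is L{6} = 6/s.
So (s^2 + 4*s - 4)Y = 6/s + (s + 1).
Divide through and combine into a single rational function.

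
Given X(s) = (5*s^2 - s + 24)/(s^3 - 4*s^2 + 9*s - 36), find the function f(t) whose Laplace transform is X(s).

Factor the denominator: s^3 - 4*s^2 + 9*s - 36 = (s - 4)*(s^2 + 9).
Partial fraction decomposition gives [4/(s - 4)] + [s/(s^2 + 9)] + [3/(s^2 + 9)].
Invert each term: 4/(s - 4) ↔ 4e^(4t); 1·s/(s^2 + 9) ↔ cos(3t); 1·3/(s^2 + 9) ↔ sin(3t).

f(t) = 4*exp(4*t) + sin(3*t) + cos(3*t)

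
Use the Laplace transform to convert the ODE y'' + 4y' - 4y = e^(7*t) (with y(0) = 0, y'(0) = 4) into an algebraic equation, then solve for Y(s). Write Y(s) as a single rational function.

Take the Laplace transform of both sides.
The derivative rules (L{y''} = s^2 Y - s·y(0) - y'(0) and L{y'} = sY - y(0), with y(0) = 0, y'(0) = 4) turn the left side into (s^2 + 4*s - 4)Y - (4).
The right side is L{e^(7*t)} = 1/(s - 7).
So (s^2 + 4*s - 4)Y = 1/(s - 7) + (4).
Isolate Y and clear denominators.

Y(s) = (4*s - 27)/(s^3 - 3*s^2 - 32*s + 28)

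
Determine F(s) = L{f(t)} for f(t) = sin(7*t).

L{sin(7t)} = 7/(s^2 + 49).

F(s) = 7/(s^2 + 49)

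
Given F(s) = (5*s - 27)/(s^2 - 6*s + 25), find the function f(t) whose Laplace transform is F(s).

f(t) = -3*exp(3*t)*sin(4*t) + 5*exp(3*t)*cos(4*t)

Complete the square in the denominator: s^2 - 6*s + 25 = (s - 3)^2 + 4^2.
Split the numerator to match: 5*s - 27 = 5·(s - 3) - 3·4.
Invert each term: 5·(s - 3)/((s - 3)^2 + 16) ↔ 5e^(3t)cos(4t); -3·4/((s - 3)^2 + 16) ↔ -3e^(3t)sin(4t).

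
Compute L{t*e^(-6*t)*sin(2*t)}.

L{sin(2t)} = 2/(s^2 + 4).
Multiplying by e^(-6t) shifts s → s + 6, so L{e^(-6*t)*sin(2*t)} = 2/((s + 6)^2 + 4).
Then apply L{t·g(t)} = -d/ds[G(s)] with G(s) = 2/((s + 6)^2 + 4):
differentiating 1 time and applying the sign gives 4*(s + 6)/(s^2 + 12*s + 40)^2.

4*(s + 6)/(s^2 + 12*s + 40)^2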